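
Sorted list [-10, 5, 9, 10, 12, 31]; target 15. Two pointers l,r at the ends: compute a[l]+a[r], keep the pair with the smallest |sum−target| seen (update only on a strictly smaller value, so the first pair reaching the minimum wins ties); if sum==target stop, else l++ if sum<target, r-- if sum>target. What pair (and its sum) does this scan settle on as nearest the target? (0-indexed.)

[0,5] -10+31=21 d=6 * → r--
[0,4] -10+12=2 d=13 → l++
[1,4] 5+12=17 d=2 * → r--
[1,3] 5+10=15 d=0 * → stop

pair (5, 10) with sum 15 (|Δ|=0)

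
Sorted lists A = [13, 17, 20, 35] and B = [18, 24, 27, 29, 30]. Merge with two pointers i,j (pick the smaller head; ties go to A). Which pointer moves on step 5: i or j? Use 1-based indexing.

i=1 j=1: A[i]=13<=B[j]=18 take 13, i++
i=2 j=1: A[i]=17<=B[j]=18 take 17, i++
i=3 j=1: A[i]=20>B[j]=18 take 18, j++
i=3 j=2: A[i]=20<=B[j]=24 take 20, i++
i=4 j=2: A[i]=35>B[j]=24 take 24, j++

j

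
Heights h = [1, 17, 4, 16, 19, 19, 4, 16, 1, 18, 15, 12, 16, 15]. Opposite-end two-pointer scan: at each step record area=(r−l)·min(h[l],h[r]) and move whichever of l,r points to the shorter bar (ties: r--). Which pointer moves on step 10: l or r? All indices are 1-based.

[1,14] min(1,15)*13=13 best=13 * → l++
[2,14] min(17,15)*12=180 best=180 * → r--
[2,13] min(17,16)*11=176 best=180 → r--
[2,12] min(17,12)*10=120 best=180 → r--
[2,11] min(17,15)*9=135 best=180 → r--
[2,10] min(17,18)*8=136 best=180 → l++
[3,10] min(4,18)*7=28 best=180 → l++
[4,10] min(16,18)*6=96 best=180 → l++
[5,10] min(19,18)*5=90 best=180 → r--
[5,9] min(19,1)*4=4 best=180 → r--

r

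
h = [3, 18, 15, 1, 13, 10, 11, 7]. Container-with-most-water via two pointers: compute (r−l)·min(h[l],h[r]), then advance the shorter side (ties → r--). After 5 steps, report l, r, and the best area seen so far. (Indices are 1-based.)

l=1 r=8: min(3,7)*7=21 best=21 *, l++
l=2 r=8: min(18,7)*6=42 best=42 *, r--
l=2 r=7: min(18,11)*5=55 best=55 *, r--
l=2 r=6: min(18,10)*4=40 best=55, r--
l=2 r=5: min(18,13)*3=39 best=55, r--

l=2, r=4, best area=55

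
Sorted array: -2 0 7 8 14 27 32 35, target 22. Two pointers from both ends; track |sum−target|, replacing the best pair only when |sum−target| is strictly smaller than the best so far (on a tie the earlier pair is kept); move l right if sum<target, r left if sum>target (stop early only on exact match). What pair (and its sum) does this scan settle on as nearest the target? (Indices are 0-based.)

pair (8, 14) with sum 22 (|Δ|=0)

l=0 r=7: -2+35=33 d=11 *, r--
l=0 r=6: -2+32=30 d=8 *, r--
l=0 r=5: -2+27=25 d=3 *, r--
l=0 r=4: -2+14=12 d=10, l++
l=1 r=4: 0+14=14 d=8, l++
l=2 r=4: 7+14=21 d=1 *, l++
l=3 r=4: 8+14=22 d=0 *, stop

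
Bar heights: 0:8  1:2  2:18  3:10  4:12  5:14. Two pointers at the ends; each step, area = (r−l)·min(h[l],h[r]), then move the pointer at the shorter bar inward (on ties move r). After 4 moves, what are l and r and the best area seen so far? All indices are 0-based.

[0,5] min(8,14)*5=40 best=40 * → l++
[1,5] min(2,14)*4=8 best=40 → l++
[2,5] min(18,14)*3=42 best=42 * → r--
[2,4] min(18,12)*2=24 best=42 → r--

l=2, r=3, best area=42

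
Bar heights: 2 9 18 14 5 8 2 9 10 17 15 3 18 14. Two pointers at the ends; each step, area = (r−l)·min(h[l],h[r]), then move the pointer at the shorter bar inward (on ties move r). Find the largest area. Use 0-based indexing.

[0,13] min(2,14)*13=26 best=26 * → l++
[1,13] min(9,14)*12=108 best=108 * → l++
[2,13] min(18,14)*11=154 best=154 * → r--
[2,12] min(18,18)*10=180 best=180 * → r--
[2,11] min(18,3)*9=27 best=180 → r--
[2,10] min(18,15)*8=120 best=180 → r--
[2,9] min(18,17)*7=119 best=180 → r--
[2,8] min(18,10)*6=60 best=180 → r--
[2,7] min(18,9)*5=45 best=180 → r--
[2,6] min(18,2)*4=8 best=180 → r--
[2,5] min(18,8)*3=24 best=180 → r--
[2,4] min(18,5)*2=10 best=180 → r--
[2,3] min(18,14)*1=14 best=180 → r--

max area = 180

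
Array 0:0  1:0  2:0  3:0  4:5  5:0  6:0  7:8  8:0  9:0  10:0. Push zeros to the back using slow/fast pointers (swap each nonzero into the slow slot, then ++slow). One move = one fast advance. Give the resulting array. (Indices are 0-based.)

[5, 8, 0, 0, 0, 0, 0, 0, 0, 0, 0]

slow=0 fast=0: a[fast]=0, fast++
slow=0 fast=1: a[fast]=0, fast++
slow=0 fast=2: a[fast]=0, fast++
slow=0 fast=3: a[fast]=0, fast++
slow=0 fast=4: a[fast]=5≠0 swap→a[0]=5, slow++,fast++
slow=1 fast=5: a[fast]=0, fast++
slow=1 fast=6: a[fast]=0, fast++
slow=1 fast=7: a[fast]=8≠0 swap→a[1]=8, slow++,fast++
slow=2 fast=8: a[fast]=0, fast++
slow=2 fast=9: a[fast]=0, fast++
slow=2 fast=10: a[fast]=0, fast++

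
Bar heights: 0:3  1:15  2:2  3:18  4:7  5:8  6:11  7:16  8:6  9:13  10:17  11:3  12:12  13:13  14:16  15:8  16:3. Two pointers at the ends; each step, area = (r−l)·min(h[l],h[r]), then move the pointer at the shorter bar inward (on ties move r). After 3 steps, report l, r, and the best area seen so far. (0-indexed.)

[0,16] min(3,3)*16=48 best=48 * → r--
[0,15] min(3,8)*15=45 best=48 → l++
[1,15] min(15,8)*14=112 best=112 * → r--

l=1, r=14, best area=112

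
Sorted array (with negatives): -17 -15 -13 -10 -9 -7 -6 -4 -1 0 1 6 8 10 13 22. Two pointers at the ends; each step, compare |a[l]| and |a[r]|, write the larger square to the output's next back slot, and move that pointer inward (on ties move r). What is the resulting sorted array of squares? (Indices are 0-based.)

l=0 r=15: |-17|<=|22| out[15]=484, r--
l=0 r=14: |-17|>|13| out[14]=289, l++
l=1 r=14: |-15|>|13| out[13]=225, l++
l=2 r=14: |-13|<=|13| out[12]=169, r--
l=2 r=13: |-13|>|10| out[11]=169, l++
l=3 r=13: |-10|<=|10| out[10]=100, r--
l=3 r=12: |-10|>|8| out[9]=100, l++
l=4 r=12: |-9|>|8| out[8]=81, l++
l=5 r=12: |-7|<=|8| out[7]=64, r--
l=5 r=11: |-7|>|6| out[6]=49, l++
l=6 r=11: |-6|<=|6| out[5]=36, r--
l=6 r=10: |-6|>|1| out[4]=36, l++
l=7 r=10: |-4|>|1| out[3]=16, l++
l=8 r=10: |-1|<=|1| out[2]=1, r--
l=8 r=9: |-1|>|0| out[1]=1, l++
l=9 r=9: |0|<=|0| out[0]=0, r--

[0, 1, 1, 16, 36, 36, 49, 64, 81, 100, 100, 169, 169, 225, 289, 484]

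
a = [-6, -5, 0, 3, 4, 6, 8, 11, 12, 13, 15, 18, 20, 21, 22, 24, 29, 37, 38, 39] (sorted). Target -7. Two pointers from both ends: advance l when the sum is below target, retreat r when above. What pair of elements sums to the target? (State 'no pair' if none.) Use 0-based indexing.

l=0 r=19: -6+39=33 >-7, r--
l=0 r=18: -6+38=32 >-7, r--
l=0 r=17: -6+37=31 >-7, r--
l=0 r=16: -6+29=23 >-7, r--
l=0 r=15: -6+24=18 >-7, r--
l=0 r=14: -6+22=16 >-7, r--
l=0 r=13: -6+21=15 >-7, r--
l=0 r=12: -6+20=14 >-7, r--
l=0 r=11: -6+18=12 >-7, r--
l=0 r=10: -6+15=9 >-7, r--
l=0 r=9: -6+13=7 >-7, r--
l=0 r=8: -6+12=6 >-7, r--
l=0 r=7: -6+11=5 >-7, r--
l=0 r=6: -6+8=2 >-7, r--
l=0 r=5: -6+6=0 >-7, r--
l=0 r=4: -6+4=-2 >-7, r--
l=0 r=3: -6+3=-3 >-7, r--
l=0 r=2: -6+0=-6 >-7, r--
l=0 r=1: -6+-5=-11 <-7, l++

no pair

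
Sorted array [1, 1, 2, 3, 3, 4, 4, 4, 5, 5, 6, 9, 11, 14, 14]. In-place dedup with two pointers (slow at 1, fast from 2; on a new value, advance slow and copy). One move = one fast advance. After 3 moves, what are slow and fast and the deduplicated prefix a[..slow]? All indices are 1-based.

slow=3, fast=5, prefix=[1, 2, 3]

slow=1 fast=2: a[fast]=1=a[slow] dup, fast++
slow=1 fast=3: a[fast]=2≠a[slow]=1 write a[2]=2, slow++,fast++
slow=2 fast=4: a[fast]=3≠a[slow]=2 write a[3]=3, slow++,fast++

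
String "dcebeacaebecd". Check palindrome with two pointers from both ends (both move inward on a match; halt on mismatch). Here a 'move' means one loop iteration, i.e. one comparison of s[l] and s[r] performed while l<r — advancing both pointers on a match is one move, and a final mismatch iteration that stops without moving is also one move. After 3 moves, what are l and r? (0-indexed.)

l=0 r=12: 'd'=='d', l++,r--
l=1 r=11: 'c'=='c', l++,r--
l=2 r=10: 'e'=='e', l++,r--

l=3, r=9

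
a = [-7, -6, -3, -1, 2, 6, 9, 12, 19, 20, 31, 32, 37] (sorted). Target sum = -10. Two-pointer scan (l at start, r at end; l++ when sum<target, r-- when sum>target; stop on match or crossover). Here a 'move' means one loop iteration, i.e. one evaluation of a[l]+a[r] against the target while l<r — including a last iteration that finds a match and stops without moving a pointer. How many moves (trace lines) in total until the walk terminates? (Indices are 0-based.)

[0,12] -7+37=30 >-10 → r--
[0,11] -7+32=25 >-10 → r--
[0,10] -7+31=24 >-10 → r--
[0,9] -7+20=13 >-10 → r--
[0,8] -7+19=12 >-10 → r--
[0,7] -7+12=5 >-10 → r--
[0,6] -7+9=2 >-10 → r--
[0,5] -7+6=-1 >-10 → r--
[0,4] -7+2=-5 >-10 → r--
[0,3] -7+-1=-8 >-10 → r--
[0,2] -7+-3=-10 → found

11 moves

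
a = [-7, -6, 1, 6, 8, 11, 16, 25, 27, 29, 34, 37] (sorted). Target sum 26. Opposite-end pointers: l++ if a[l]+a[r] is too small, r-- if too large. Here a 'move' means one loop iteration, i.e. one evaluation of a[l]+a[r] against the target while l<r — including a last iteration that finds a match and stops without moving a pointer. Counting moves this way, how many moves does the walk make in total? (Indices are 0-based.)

l=0 r=11: -7+37=30 >26, r--
l=0 r=10: -7+34=27 >26, r--
l=0 r=9: -7+29=22 <26, l++
l=1 r=9: -6+29=23 <26, l++
l=2 r=9: 1+29=30 >26, r--
l=2 r=8: 1+27=28 >26, r--
l=2 r=7: 1+25=26, found

7 moves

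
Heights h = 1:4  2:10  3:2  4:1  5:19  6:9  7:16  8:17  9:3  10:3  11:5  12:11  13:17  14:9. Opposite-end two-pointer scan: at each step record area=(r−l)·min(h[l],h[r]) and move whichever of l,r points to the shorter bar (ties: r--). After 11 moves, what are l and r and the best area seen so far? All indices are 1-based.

l=1 r=14: min(4,9)*13=52 best=52 *, l++
l=2 r=14: min(10,9)*12=108 best=108 *, r--
l=2 r=13: min(10,17)*11=110 best=110 *, l++
l=3 r=13: min(2,17)*10=20 best=110, l++
l=4 r=13: min(1,17)*9=9 best=110, l++
l=5 r=13: min(19,17)*8=136 best=136 *, r--
l=5 r=12: min(19,11)*7=77 best=136, r--
l=5 r=11: min(19,5)*6=30 best=136, r--
l=5 r=10: min(19,3)*5=15 best=136, r--
l=5 r=9: min(19,3)*4=12 best=136, r--
l=5 r=8: min(19,17)*3=51 best=136, r--

l=5, r=7, best area=136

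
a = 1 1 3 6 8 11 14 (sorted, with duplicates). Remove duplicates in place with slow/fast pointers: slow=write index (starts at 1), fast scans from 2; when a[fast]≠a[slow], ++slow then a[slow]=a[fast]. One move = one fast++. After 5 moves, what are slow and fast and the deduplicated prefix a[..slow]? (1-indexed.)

(s=1,f=2) a[fast]=1=a[slow] dup → fast++
(s=1,f=3) a[fast]=3≠a[slow]=1 write a[2]=3 → slow++,fast++
(s=2,f=4) a[fast]=6≠a[slow]=3 write a[3]=6 → slow++,fast++
(s=3,f=5) a[fast]=8≠a[slow]=6 write a[4]=8 → slow++,fast++
(s=4,f=6) a[fast]=11≠a[slow]=8 write a[5]=11 → slow++,fast++

slow=5, fast=7, prefix=[1, 3, 6, 8, 11]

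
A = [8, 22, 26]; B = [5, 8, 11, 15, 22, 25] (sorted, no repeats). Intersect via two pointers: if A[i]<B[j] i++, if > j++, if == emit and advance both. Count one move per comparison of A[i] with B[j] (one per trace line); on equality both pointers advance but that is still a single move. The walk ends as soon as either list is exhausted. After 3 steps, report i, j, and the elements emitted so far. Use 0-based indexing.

[i=0,j=0] 8>5 → j++
[i=0,j=1] 8==8 emit → i++,j++
[i=1,j=2] 22>11 → j++

i=1, j=3, emitted=[8]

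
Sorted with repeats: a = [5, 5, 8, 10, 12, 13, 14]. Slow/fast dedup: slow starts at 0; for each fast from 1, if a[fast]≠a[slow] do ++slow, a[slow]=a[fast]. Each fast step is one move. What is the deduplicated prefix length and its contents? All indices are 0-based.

length 6; prefix = [5, 8, 10, 12, 13, 14]

slow=0 fast=1: a[fast]=5=a[slow] dup, fast++
slow=0 fast=2: a[fast]=8≠a[slow]=5 write a[1]=8, slow++,fast++
slow=1 fast=3: a[fast]=10≠a[slow]=8 write a[2]=10, slow++,fast++
slow=2 fast=4: a[fast]=12≠a[slow]=10 write a[3]=12, slow++,fast++
slow=3 fast=5: a[fast]=13≠a[slow]=12 write a[4]=13, slow++,fast++
slow=4 fast=6: a[fast]=14≠a[slow]=13 write a[5]=14, slow++,fast++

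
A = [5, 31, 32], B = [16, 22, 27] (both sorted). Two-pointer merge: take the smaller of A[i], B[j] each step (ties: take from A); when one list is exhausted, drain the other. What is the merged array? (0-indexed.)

i=0 j=0: A[i]=5<=B[j]=16 take 5, i++
i=1 j=0: A[i]=31>B[j]=16 take 16, j++
i=1 j=1: A[i]=31>B[j]=22 take 22, j++
i=1 j=2: A[i]=31>B[j]=27 take 27, j++
i=1 j=3: B done, take A[i]=31, i++
i=2 j=3: B done, take A[i]=32, i++

[5, 16, 22, 27, 31, 32]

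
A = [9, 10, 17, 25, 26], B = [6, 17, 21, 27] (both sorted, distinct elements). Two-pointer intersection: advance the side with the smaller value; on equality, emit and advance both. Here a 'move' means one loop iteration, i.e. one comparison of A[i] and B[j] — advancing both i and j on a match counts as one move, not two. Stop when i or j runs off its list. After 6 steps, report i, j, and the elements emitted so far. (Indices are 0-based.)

i=4, j=3, emitted=[17]

i=0 j=0: 9>6, j++
i=0 j=1: 9<17, i++
i=1 j=1: 10<17, i++
i=2 j=1: 17==17 emit, i++,j++
i=3 j=2: 25>21, j++
i=3 j=3: 25<27, i++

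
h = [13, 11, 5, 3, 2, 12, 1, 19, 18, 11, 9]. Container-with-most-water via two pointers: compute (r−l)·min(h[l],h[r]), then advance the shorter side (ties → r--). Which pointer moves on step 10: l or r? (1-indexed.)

[1,11] min(13,9)*10=90 best=90 * → r--
[1,10] min(13,11)*9=99 best=99 * → r--
[1,9] min(13,18)*8=104 best=104 * → l++
[2,9] min(11,18)*7=77 best=104 → l++
[3,9] min(5,18)*6=30 best=104 → l++
[4,9] min(3,18)*5=15 best=104 → l++
[5,9] min(2,18)*4=8 best=104 → l++
[6,9] min(12,18)*3=36 best=104 → l++
[7,9] min(1,18)*2=2 best=104 → l++
[8,9] min(19,18)*1=18 best=104 → r--

r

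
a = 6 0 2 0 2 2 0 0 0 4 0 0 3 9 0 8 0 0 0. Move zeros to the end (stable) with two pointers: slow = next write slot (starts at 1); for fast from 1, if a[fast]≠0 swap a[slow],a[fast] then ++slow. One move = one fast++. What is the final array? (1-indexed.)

[6, 2, 2, 2, 4, 3, 9, 8, 0, 0, 0, 0, 0, 0, 0, 0, 0, 0, 0]

slow=1 fast=1: a[fast]=6≠0 swap→a[1]=6, slow++,fast++
slow=2 fast=2: a[fast]=0, fast++
slow=2 fast=3: a[fast]=2≠0 swap→a[2]=2, slow++,fast++
slow=3 fast=4: a[fast]=0, fast++
slow=3 fast=5: a[fast]=2≠0 swap→a[3]=2, slow++,fast++
slow=4 fast=6: a[fast]=2≠0 swap→a[4]=2, slow++,fast++
slow=5 fast=7: a[fast]=0, fast++
slow=5 fast=8: a[fast]=0, fast++
slow=5 fast=9: a[fast]=0, fast++
slow=5 fast=10: a[fast]=4≠0 swap→a[5]=4, slow++,fast++
slow=6 fast=11: a[fast]=0, fast++
slow=6 fast=12: a[fast]=0, fast++
slow=6 fast=13: a[fast]=3≠0 swap→a[6]=3, slow++,fast++
slow=7 fast=14: a[fast]=9≠0 swap→a[7]=9, slow++,fast++
slow=8 fast=15: a[fast]=0, fast++
slow=8 fast=16: a[fast]=8≠0 swap→a[8]=8, slow++,fast++
slow=9 fast=17: a[fast]=0, fast++
slow=9 fast=18: a[fast]=0, fast++
slow=9 fast=19: a[fast]=0, fast++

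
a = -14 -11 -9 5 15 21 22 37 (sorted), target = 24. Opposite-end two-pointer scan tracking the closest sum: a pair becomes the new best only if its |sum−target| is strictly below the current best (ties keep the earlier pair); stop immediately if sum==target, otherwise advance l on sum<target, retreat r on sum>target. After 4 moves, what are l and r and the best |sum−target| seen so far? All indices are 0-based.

l=3, r=6, best |Δ|=1

l=0 r=7: -14+37=23 d=1 *, l++
l=1 r=7: -11+37=26 d=2, r--
l=1 r=6: -11+22=11 d=13, l++
l=2 r=6: -9+22=13 d=11, l++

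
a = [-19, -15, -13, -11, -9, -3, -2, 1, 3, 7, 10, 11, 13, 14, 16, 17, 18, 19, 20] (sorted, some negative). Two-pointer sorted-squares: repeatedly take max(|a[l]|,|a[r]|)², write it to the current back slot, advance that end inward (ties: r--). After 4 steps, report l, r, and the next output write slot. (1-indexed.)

l=2, r=16, next write slot=15

[1,19] |-19|<=|20| out[19]=400 → r--
[1,18] |-19|<=|19| out[18]=361 → r--
[1,17] |-19|>|18| out[17]=361 → l++
[2,17] |-15|<=|18| out[16]=324 → r--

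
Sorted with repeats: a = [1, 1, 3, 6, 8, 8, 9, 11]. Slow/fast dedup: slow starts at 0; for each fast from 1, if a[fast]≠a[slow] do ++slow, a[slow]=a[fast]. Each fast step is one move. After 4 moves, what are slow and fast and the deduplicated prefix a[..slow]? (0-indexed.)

slow=0 fast=1: a[fast]=1=a[slow] dup, fast++
slow=0 fast=2: a[fast]=3≠a[slow]=1 write a[1]=3, slow++,fast++
slow=1 fast=3: a[fast]=6≠a[slow]=3 write a[2]=6, slow++,fast++
slow=2 fast=4: a[fast]=8≠a[slow]=6 write a[3]=8, slow++,fast++

slow=3, fast=5, prefix=[1, 3, 6, 8]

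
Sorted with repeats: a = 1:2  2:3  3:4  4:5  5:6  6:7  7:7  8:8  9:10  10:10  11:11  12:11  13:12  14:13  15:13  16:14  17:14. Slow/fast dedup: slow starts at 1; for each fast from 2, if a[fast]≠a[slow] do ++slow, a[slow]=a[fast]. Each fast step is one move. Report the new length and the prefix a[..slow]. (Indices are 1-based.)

length 12; prefix = [2, 3, 4, 5, 6, 7, 8, 10, 11, 12, 13, 14]

(s=1,f=2) a[fast]=3≠a[slow]=2 write a[2]=3 → slow++,fast++
(s=2,f=3) a[fast]=4≠a[slow]=3 write a[3]=4 → slow++,fast++
(s=3,f=4) a[fast]=5≠a[slow]=4 write a[4]=5 → slow++,fast++
(s=4,f=5) a[fast]=6≠a[slow]=5 write a[5]=6 → slow++,fast++
(s=5,f=6) a[fast]=7≠a[slow]=6 write a[6]=7 → slow++,fast++
(s=6,f=7) a[fast]=7=a[slow] dup → fast++
(s=6,f=8) a[fast]=8≠a[slow]=7 write a[7]=8 → slow++,fast++
(s=7,f=9) a[fast]=10≠a[slow]=8 write a[8]=10 → slow++,fast++
(s=8,f=10) a[fast]=10=a[slow] dup → fast++
(s=8,f=11) a[fast]=11≠a[slow]=10 write a[9]=11 → slow++,fast++
(s=9,f=12) a[fast]=11=a[slow] dup → fast++
(s=9,f=13) a[fast]=12≠a[slow]=11 write a[10]=12 → slow++,fast++
(s=10,f=14) a[fast]=13≠a[slow]=12 write a[11]=13 → slow++,fast++
(s=11,f=15) a[fast]=13=a[slow] dup → fast++
(s=11,f=16) a[fast]=14≠a[slow]=13 write a[12]=14 → slow++,fast++
(s=12,f=17) a[fast]=14=a[slow] dup → fast++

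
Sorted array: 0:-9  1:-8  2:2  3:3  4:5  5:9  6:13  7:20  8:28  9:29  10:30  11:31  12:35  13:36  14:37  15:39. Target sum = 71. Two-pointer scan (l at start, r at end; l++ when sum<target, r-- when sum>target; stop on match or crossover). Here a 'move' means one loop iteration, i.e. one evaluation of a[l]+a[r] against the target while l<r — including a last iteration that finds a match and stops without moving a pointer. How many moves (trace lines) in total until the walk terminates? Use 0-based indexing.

l=0 r=15: -9+39=30 <71, l++
l=1 r=15: -8+39=31 <71, l++
l=2 r=15: 2+39=41 <71, l++
l=3 r=15: 3+39=42 <71, l++
l=4 r=15: 5+39=44 <71, l++
l=5 r=15: 9+39=48 <71, l++
l=6 r=15: 13+39=52 <71, l++
l=7 r=15: 20+39=59 <71, l++
l=8 r=15: 28+39=67 <71, l++
l=9 r=15: 29+39=68 <71, l++
l=10 r=15: 30+39=69 <71, l++
l=11 r=15: 31+39=70 <71, l++
l=12 r=15: 35+39=74 >71, r--
l=12 r=14: 35+37=72 >71, r--
l=12 r=13: 35+36=71, found

15 moves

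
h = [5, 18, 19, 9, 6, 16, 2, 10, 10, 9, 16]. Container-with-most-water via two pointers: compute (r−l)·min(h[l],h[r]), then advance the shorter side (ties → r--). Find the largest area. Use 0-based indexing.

max area = 144

[0,10] min(5,16)*10=50 best=50 * → l++
[1,10] min(18,16)*9=144 best=144 * → r--
[1,9] min(18,9)*8=72 best=144 → r--
[1,8] min(18,10)*7=70 best=144 → r--
[1,7] min(18,10)*6=60 best=144 → r--
[1,6] min(18,2)*5=10 best=144 → r--
[1,5] min(18,16)*4=64 best=144 → r--
[1,4] min(18,6)*3=18 best=144 → r--
[1,3] min(18,9)*2=18 best=144 → r--
[1,2] min(18,19)*1=18 best=144 → l++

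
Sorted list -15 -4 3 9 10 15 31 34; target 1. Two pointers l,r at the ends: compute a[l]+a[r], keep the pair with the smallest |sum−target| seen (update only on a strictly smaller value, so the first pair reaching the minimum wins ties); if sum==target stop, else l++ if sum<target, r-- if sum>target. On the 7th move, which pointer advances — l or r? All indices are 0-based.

l

[0,7] -15+34=19 d=18 * → r--
[0,6] -15+31=16 d=15 * → r--
[0,5] -15+15=0 d=1 * → l++
[1,5] -4+15=11 d=10 → r--
[1,4] -4+10=6 d=5 → r--
[1,3] -4+9=5 d=4 → r--
[1,2] -4+3=-1 d=2 → l++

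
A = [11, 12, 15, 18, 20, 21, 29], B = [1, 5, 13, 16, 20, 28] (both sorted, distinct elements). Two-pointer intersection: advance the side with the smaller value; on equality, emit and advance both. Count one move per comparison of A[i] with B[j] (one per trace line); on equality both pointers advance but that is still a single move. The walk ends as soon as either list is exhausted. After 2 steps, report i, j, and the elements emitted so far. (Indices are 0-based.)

i=0, j=2, emitted=[]

i=0 j=0: 11>1, j++
i=0 j=1: 11>5, j++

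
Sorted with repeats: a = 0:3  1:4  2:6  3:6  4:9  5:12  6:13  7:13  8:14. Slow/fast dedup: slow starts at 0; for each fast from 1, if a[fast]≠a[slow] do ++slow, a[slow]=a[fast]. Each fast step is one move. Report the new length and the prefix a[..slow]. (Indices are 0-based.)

(s=0,f=1) a[fast]=4≠a[slow]=3 write a[1]=4 → slow++,fast++
(s=1,f=2) a[fast]=6≠a[slow]=4 write a[2]=6 → slow++,fast++
(s=2,f=3) a[fast]=6=a[slow] dup → fast++
(s=2,f=4) a[fast]=9≠a[slow]=6 write a[3]=9 → slow++,fast++
(s=3,f=5) a[fast]=12≠a[slow]=9 write a[4]=12 → slow++,fast++
(s=4,f=6) a[fast]=13≠a[slow]=12 write a[5]=13 → slow++,fast++
(s=5,f=7) a[fast]=13=a[slow] dup → fast++
(s=5,f=8) a[fast]=14≠a[slow]=13 write a[6]=14 → slow++,fast++

length 7; prefix = [3, 4, 6, 9, 12, 13, 14]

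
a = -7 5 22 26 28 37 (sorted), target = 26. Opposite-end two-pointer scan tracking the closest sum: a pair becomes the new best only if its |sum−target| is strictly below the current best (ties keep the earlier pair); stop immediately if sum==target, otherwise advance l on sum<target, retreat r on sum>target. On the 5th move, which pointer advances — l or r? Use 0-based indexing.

r

l=0 r=5: -7+37=30 d=4 *, r--
l=0 r=4: -7+28=21 d=5, l++
l=1 r=4: 5+28=33 d=7, r--
l=1 r=3: 5+26=31 d=5, r--
l=1 r=2: 5+22=27 d=1 *, r--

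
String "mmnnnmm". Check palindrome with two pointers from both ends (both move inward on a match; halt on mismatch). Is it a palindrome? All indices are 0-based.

palindrome

[0,6] 'm'=='m' → l++,r--
[1,5] 'm'=='m' → l++,r--
[2,4] 'n'=='n' → l++,r--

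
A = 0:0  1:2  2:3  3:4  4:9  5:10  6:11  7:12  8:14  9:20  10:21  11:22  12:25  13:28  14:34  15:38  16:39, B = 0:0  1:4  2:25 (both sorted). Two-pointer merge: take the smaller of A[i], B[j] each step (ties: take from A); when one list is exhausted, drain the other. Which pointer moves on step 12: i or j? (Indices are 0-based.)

i=0 j=0: A[i]=0<=B[j]=0 take 0, i++
i=1 j=0: A[i]=2>B[j]=0 take 0, j++
i=1 j=1: A[i]=2<=B[j]=4 take 2, i++
i=2 j=1: A[i]=3<=B[j]=4 take 3, i++
i=3 j=1: A[i]=4<=B[j]=4 take 4, i++
i=4 j=1: A[i]=9>B[j]=4 take 4, j++
i=4 j=2: A[i]=9<=B[j]=25 take 9, i++
i=5 j=2: A[i]=10<=B[j]=25 take 10, i++
i=6 j=2: A[i]=11<=B[j]=25 take 11, i++
i=7 j=2: A[i]=12<=B[j]=25 take 12, i++
i=8 j=2: A[i]=14<=B[j]=25 take 14, i++
i=9 j=2: A[i]=20<=B[j]=25 take 20, i++

i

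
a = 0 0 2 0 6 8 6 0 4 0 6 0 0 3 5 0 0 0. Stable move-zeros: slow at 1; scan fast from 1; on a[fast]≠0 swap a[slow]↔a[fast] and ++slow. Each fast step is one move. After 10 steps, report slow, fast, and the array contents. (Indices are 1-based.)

(s=1,f=1) a[fast]=0 → fast++
(s=1,f=2) a[fast]=0 → fast++
(s=1,f=3) a[fast]=2≠0 swap→a[1]=2 → slow++,fast++
(s=2,f=4) a[fast]=0 → fast++
(s=2,f=5) a[fast]=6≠0 swap→a[2]=6 → slow++,fast++
(s=3,f=6) a[fast]=8≠0 swap→a[3]=8 → slow++,fast++
(s=4,f=7) a[fast]=6≠0 swap→a[4]=6 → slow++,fast++
(s=5,f=8) a[fast]=0 → fast++
(s=5,f=9) a[fast]=4≠0 swap→a[5]=4 → slow++,fast++
(s=6,f=10) a[fast]=0 → fast++

slow=6, fast=11, a=[2, 6, 8, 6, 4, 0, 0, 0, 0, 0, 6, 0, 0, 3, 5, 0, 0, 0]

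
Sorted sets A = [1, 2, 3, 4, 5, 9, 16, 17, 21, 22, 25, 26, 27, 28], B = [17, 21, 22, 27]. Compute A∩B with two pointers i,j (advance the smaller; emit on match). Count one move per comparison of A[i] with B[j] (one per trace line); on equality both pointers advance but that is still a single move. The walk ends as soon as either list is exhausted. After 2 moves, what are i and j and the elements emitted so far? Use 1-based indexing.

i=3, j=1, emitted=[]

[i=1,j=1] 1<17 → i++
[i=2,j=1] 2<17 → i++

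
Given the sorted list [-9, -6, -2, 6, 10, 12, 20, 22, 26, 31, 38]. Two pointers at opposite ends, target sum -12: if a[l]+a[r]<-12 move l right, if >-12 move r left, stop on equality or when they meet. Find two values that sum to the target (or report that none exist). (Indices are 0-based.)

[0,10] -9+38=29 >-12 → r--
[0,9] -9+31=22 >-12 → r--
[0,8] -9+26=17 >-12 → r--
[0,7] -9+22=13 >-12 → r--
[0,6] -9+20=11 >-12 → r--
[0,5] -9+12=3 >-12 → r--
[0,4] -9+10=1 >-12 → r--
[0,3] -9+6=-3 >-12 → r--
[0,2] -9+-2=-11 >-12 → r--
[0,1] -9+-6=-15 <-12 → l++

no pair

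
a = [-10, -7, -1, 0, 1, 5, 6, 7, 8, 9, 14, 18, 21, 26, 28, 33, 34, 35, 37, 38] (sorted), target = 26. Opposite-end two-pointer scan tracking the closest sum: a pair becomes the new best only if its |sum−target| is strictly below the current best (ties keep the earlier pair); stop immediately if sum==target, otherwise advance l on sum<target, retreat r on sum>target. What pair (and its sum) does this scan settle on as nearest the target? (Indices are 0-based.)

l=0 r=19: -10+38=28 d=2 *, r--
l=0 r=18: -10+37=27 d=1 *, r--
l=0 r=17: -10+35=25 d=1, l++
l=1 r=17: -7+35=28 d=2, r--
l=1 r=16: -7+34=27 d=1, r--
l=1 r=15: -7+33=26 d=0 *, stop

pair (-7, 33) with sum 26 (|Δ|=0)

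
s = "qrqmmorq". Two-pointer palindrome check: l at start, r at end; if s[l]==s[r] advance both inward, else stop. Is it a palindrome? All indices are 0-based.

not a palindrome (mismatch at 2,5)

[0,7] 'q'=='q' → l++,r--
[1,6] 'r'=='r' → l++,r--
[2,5] 'q'!='o' → stop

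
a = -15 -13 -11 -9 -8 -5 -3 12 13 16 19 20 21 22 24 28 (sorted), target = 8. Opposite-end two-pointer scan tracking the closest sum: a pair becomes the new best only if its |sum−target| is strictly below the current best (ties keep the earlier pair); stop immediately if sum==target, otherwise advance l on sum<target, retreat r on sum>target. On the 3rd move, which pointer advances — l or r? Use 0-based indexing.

[0,15] -15+28=13 d=5 * → r--
[0,14] -15+24=9 d=1 * → r--
[0,13] -15+22=7 d=1 → l++

l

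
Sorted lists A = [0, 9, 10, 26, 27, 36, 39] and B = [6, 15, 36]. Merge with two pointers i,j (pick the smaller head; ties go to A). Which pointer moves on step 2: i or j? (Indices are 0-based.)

i=0 j=0: A[i]=0<=B[j]=6 take 0, i++
i=1 j=0: A[i]=9>B[j]=6 take 6, j++

j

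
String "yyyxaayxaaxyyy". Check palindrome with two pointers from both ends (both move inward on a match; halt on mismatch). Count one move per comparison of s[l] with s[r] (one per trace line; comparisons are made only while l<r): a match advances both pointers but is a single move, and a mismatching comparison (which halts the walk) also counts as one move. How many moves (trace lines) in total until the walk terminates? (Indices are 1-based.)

[1,14] 'y'=='y' → l++,r--
[2,13] 'y'=='y' → l++,r--
[3,12] 'y'=='y' → l++,r--
[4,11] 'x'=='x' → l++,r--
[5,10] 'a'=='a' → l++,r--
[6,9] 'a'=='a' → l++,r--
[7,8] 'y'!='x' → stop

7 moves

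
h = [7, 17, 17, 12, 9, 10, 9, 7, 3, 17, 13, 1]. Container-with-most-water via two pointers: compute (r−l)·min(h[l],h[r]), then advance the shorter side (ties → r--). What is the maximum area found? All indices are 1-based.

max area = 136

[1,12] min(7,1)*11=11 best=11 * → r--
[1,11] min(7,13)*10=70 best=70 * → l++
[2,11] min(17,13)*9=117 best=117 * → r--
[2,10] min(17,17)*8=136 best=136 * → r--
[2,9] min(17,3)*7=21 best=136 → r--
[2,8] min(17,7)*6=42 best=136 → r--
[2,7] min(17,9)*5=45 best=136 → r--
[2,6] min(17,10)*4=40 best=136 → r--
[2,5] min(17,9)*3=27 best=136 → r--
[2,4] min(17,12)*2=24 best=136 → r--
[2,3] min(17,17)*1=17 best=136 → r--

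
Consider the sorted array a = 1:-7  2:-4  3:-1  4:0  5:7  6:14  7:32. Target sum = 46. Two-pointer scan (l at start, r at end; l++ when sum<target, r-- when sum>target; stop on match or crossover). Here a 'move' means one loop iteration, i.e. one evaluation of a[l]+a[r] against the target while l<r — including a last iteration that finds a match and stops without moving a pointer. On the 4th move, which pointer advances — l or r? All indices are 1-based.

l

l=1 r=7: -7+32=25 <46, l++
l=2 r=7: -4+32=28 <46, l++
l=3 r=7: -1+32=31 <46, l++
l=4 r=7: 0+32=32 <46, l++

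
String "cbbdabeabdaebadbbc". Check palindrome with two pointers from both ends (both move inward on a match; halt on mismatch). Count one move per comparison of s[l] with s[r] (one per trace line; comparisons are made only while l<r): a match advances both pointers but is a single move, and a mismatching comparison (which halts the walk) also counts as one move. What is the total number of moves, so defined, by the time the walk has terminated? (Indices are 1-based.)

[1,18] 'c'=='c' → l++,r--
[2,17] 'b'=='b' → l++,r--
[3,16] 'b'=='b' → l++,r--
[4,15] 'd'=='d' → l++,r--
[5,14] 'a'=='a' → l++,r--
[6,13] 'b'=='b' → l++,r--
[7,12] 'e'=='e' → l++,r--
[8,11] 'a'=='a' → l++,r--
[9,10] 'b'!='d' → stop

9 moves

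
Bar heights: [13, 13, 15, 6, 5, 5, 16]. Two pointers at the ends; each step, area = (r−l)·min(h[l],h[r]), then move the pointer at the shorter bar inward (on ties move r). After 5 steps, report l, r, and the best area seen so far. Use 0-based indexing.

l=5, r=6, best area=78

l=0 r=6: min(13,16)*6=78 best=78 *, l++
l=1 r=6: min(13,16)*5=65 best=78, l++
l=2 r=6: min(15,16)*4=60 best=78, l++
l=3 r=6: min(6,16)*3=18 best=78, l++
l=4 r=6: min(5,16)*2=10 best=78, l++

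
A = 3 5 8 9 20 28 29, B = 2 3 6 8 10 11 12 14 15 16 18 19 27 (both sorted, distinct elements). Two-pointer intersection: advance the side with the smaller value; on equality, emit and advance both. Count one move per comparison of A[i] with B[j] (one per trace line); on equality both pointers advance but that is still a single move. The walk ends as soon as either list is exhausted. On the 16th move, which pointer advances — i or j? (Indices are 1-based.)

j

i=1 j=1: 3>2, j++
i=1 j=2: 3==3 emit, i++,j++
i=2 j=3: 5<6, i++
i=3 j=3: 8>6, j++
i=3 j=4: 8==8 emit, i++,j++
i=4 j=5: 9<10, i++
i=5 j=5: 20>10, j++
i=5 j=6: 20>11, j++
i=5 j=7: 20>12, j++
i=5 j=8: 20>14, j++
i=5 j=9: 20>15, j++
i=5 j=10: 20>16, j++
i=5 j=11: 20>18, j++
i=5 j=12: 20>19, j++
i=5 j=13: 20<27, i++
i=6 j=13: 28>27, j++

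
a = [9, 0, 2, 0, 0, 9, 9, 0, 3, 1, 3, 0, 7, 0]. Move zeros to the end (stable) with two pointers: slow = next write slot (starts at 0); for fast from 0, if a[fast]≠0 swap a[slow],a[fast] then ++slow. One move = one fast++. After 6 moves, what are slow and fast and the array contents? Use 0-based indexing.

slow=3, fast=6, a=[9, 2, 9, 0, 0, 0, 9, 0, 3, 1, 3, 0, 7, 0]

(s=0,f=0) a[fast]=9≠0 swap→a[0]=9 → slow++,fast++
(s=1,f=1) a[fast]=0 → fast++
(s=1,f=2) a[fast]=2≠0 swap→a[1]=2 → slow++,fast++
(s=2,f=3) a[fast]=0 → fast++
(s=2,f=4) a[fast]=0 → fast++
(s=2,f=5) a[fast]=9≠0 swap→a[2]=9 → slow++,fast++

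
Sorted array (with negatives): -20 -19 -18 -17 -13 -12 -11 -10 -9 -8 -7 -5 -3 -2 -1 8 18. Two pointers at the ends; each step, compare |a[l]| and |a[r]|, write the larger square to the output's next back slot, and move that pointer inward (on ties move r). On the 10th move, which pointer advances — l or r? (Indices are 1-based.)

[1,17] |-20|>|18| out[17]=400 → l++
[2,17] |-19|>|18| out[16]=361 → l++
[3,17] |-18|<=|18| out[15]=324 → r--
[3,16] |-18|>|8| out[14]=324 → l++
[4,16] |-17|>|8| out[13]=289 → l++
[5,16] |-13|>|8| out[12]=169 → l++
[6,16] |-12|>|8| out[11]=144 → l++
[7,16] |-11|>|8| out[10]=121 → l++
[8,16] |-10|>|8| out[9]=100 → l++
[9,16] |-9|>|8| out[8]=81 → l++

l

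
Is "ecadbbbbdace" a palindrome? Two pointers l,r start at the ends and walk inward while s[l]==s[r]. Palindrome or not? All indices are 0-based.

[0,11] 'e'=='e' → l++,r--
[1,10] 'c'=='c' → l++,r--
[2,9] 'a'=='a' → l++,r--
[3,8] 'd'=='d' → l++,r--
[4,7] 'b'=='b' → l++,r--
[5,6] 'b'=='b' → l++,r--

palindrome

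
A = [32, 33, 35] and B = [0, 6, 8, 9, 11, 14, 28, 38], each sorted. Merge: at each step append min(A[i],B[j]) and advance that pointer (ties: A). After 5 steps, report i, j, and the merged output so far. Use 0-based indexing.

i=0 j=0: A[i]=32>B[j]=0 take 0, j++
i=0 j=1: A[i]=32>B[j]=6 take 6, j++
i=0 j=2: A[i]=32>B[j]=8 take 8, j++
i=0 j=3: A[i]=32>B[j]=9 take 9, j++
i=0 j=4: A[i]=32>B[j]=11 take 11, j++

i=0, j=5, merged so far=[0, 6, 8, 9, 11]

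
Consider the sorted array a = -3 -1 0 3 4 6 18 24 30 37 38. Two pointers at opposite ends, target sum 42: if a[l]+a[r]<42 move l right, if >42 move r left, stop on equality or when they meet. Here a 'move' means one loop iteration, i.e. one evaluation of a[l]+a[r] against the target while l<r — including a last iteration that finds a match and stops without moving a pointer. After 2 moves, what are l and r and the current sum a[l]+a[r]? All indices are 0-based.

[0,10] -3+38=35 <42 → l++
[1,10] -1+38=37 <42 → l++

l=2, r=10, sum=38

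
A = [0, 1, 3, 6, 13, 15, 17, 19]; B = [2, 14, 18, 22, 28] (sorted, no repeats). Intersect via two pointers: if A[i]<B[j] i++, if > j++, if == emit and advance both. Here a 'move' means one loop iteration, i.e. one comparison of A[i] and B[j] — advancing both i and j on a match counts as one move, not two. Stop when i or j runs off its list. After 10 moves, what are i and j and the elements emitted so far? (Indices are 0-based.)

i=0 j=0: 0<2, i++
i=1 j=0: 1<2, i++
i=2 j=0: 3>2, j++
i=2 j=1: 3<14, i++
i=3 j=1: 6<14, i++
i=4 j=1: 13<14, i++
i=5 j=1: 15>14, j++
i=5 j=2: 15<18, i++
i=6 j=2: 17<18, i++
i=7 j=2: 19>18, j++

i=7, j=3, emitted=[]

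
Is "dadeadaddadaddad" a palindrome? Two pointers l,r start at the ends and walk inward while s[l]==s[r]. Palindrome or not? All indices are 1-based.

l=1 r=16: 'd'=='d', l++,r--
l=2 r=15: 'a'=='a', l++,r--
l=3 r=14: 'd'=='d', l++,r--
l=4 r=13: 'e'!='d', stop

not a palindrome (mismatch at 4,13)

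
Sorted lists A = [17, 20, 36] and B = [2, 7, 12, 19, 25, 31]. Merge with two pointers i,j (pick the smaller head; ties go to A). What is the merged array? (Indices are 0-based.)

[i=0,j=0] A[i]=17>B[j]=2 take 2 → j++
[i=0,j=1] A[i]=17>B[j]=7 take 7 → j++
[i=0,j=2] A[i]=17>B[j]=12 take 12 → j++
[i=0,j=3] A[i]=17<=B[j]=19 take 17 → i++
[i=1,j=3] A[i]=20>B[j]=19 take 19 → j++
[i=1,j=4] A[i]=20<=B[j]=25 take 20 → i++
[i=2,j=4] A[i]=36>B[j]=25 take 25 → j++
[i=2,j=5] A[i]=36>B[j]=31 take 31 → j++
[i=2,j=6] B done, take A[i]=36 → i++

[2, 7, 12, 17, 19, 20, 25, 31, 36]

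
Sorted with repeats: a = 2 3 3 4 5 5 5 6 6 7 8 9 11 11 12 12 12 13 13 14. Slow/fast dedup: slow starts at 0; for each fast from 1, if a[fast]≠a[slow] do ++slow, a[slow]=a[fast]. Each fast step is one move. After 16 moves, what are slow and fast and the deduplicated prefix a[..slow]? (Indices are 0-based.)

(s=0,f=1) a[fast]=3≠a[slow]=2 write a[1]=3 → slow++,fast++
(s=1,f=2) a[fast]=3=a[slow] dup → fast++
(s=1,f=3) a[fast]=4≠a[slow]=3 write a[2]=4 → slow++,fast++
(s=2,f=4) a[fast]=5≠a[slow]=4 write a[3]=5 → slow++,fast++
(s=3,f=5) a[fast]=5=a[slow] dup → fast++
(s=3,f=6) a[fast]=5=a[slow] dup → fast++
(s=3,f=7) a[fast]=6≠a[slow]=5 write a[4]=6 → slow++,fast++
(s=4,f=8) a[fast]=6=a[slow] dup → fast++
(s=4,f=9) a[fast]=7≠a[slow]=6 write a[5]=7 → slow++,fast++
(s=5,f=10) a[fast]=8≠a[slow]=7 write a[6]=8 → slow++,fast++
(s=6,f=11) a[fast]=9≠a[slow]=8 write a[7]=9 → slow++,fast++
(s=7,f=12) a[fast]=11≠a[slow]=9 write a[8]=11 → slow++,fast++
(s=8,f=13) a[fast]=11=a[slow] dup → fast++
(s=8,f=14) a[fast]=12≠a[slow]=11 write a[9]=12 → slow++,fast++
(s=9,f=15) a[fast]=12=a[slow] dup → fast++
(s=9,f=16) a[fast]=12=a[slow] dup → fast++

slow=9, fast=17, prefix=[2, 3, 4, 5, 6, 7, 8, 9, 11, 12]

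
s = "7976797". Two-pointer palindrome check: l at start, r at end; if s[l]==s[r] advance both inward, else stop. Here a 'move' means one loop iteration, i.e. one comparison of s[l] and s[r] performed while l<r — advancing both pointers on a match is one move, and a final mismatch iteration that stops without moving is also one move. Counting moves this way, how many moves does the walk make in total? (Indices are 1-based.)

[1,7] '7'=='7' → l++,r--
[2,6] '9'=='9' → l++,r--
[3,5] '7'=='7' → l++,r--

3 moves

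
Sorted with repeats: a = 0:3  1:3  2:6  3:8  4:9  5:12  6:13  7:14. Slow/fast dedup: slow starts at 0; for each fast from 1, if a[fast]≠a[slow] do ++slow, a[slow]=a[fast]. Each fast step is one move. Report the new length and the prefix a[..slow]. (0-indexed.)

length 7; prefix = [3, 6, 8, 9, 12, 13, 14]

(s=0,f=1) a[fast]=3=a[slow] dup → fast++
(s=0,f=2) a[fast]=6≠a[slow]=3 write a[1]=6 → slow++,fast++
(s=1,f=3) a[fast]=8≠a[slow]=6 write a[2]=8 → slow++,fast++
(s=2,f=4) a[fast]=9≠a[slow]=8 write a[3]=9 → slow++,fast++
(s=3,f=5) a[fast]=12≠a[slow]=9 write a[4]=12 → slow++,fast++
(s=4,f=6) a[fast]=13≠a[slow]=12 write a[5]=13 → slow++,fast++
(s=5,f=7) a[fast]=14≠a[slow]=13 write a[6]=14 → slow++,fast++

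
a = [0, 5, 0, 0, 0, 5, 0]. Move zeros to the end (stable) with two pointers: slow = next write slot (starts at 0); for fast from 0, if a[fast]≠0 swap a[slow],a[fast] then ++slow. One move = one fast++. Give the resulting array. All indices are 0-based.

slow=0 fast=0: a[fast]=0, fast++
slow=0 fast=1: a[fast]=5≠0 swap→a[0]=5, slow++,fast++
slow=1 fast=2: a[fast]=0, fast++
slow=1 fast=3: a[fast]=0, fast++
slow=1 fast=4: a[fast]=0, fast++
slow=1 fast=5: a[fast]=5≠0 swap→a[1]=5, slow++,fast++
slow=2 fast=6: a[fast]=0, fast++

[5, 5, 0, 0, 0, 0, 0]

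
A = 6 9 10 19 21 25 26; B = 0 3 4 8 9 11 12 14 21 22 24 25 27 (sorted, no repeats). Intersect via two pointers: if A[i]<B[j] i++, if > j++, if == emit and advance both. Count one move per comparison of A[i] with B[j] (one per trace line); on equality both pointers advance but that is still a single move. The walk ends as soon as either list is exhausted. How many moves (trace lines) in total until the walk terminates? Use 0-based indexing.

[i=0,j=0] 6>0 → j++
[i=0,j=1] 6>3 → j++
[i=0,j=2] 6>4 → j++
[i=0,j=3] 6<8 → i++
[i=1,j=3] 9>8 → j++
[i=1,j=4] 9==9 emit → i++,j++
[i=2,j=5] 10<11 → i++
[i=3,j=5] 19>11 → j++
[i=3,j=6] 19>12 → j++
[i=3,j=7] 19>14 → j++
[i=3,j=8] 19<21 → i++
[i=4,j=8] 21==21 emit → i++,j++
[i=5,j=9] 25>22 → j++
[i=5,j=10] 25>24 → j++
[i=5,j=11] 25==25 emit → i++,j++
[i=6,j=12] 26<27 → i++

16 moves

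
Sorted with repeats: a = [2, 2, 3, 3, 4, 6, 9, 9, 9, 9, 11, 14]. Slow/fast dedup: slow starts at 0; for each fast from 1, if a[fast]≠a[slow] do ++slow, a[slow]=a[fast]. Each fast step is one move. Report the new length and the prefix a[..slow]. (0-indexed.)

slow=0 fast=1: a[fast]=2=a[slow] dup, fast++
slow=0 fast=2: a[fast]=3≠a[slow]=2 write a[1]=3, slow++,fast++
slow=1 fast=3: a[fast]=3=a[slow] dup, fast++
slow=1 fast=4: a[fast]=4≠a[slow]=3 write a[2]=4, slow++,fast++
slow=2 fast=5: a[fast]=6≠a[slow]=4 write a[3]=6, slow++,fast++
slow=3 fast=6: a[fast]=9≠a[slow]=6 write a[4]=9, slow++,fast++
slow=4 fast=7: a[fast]=9=a[slow] dup, fast++
slow=4 fast=8: a[fast]=9=a[slow] dup, fast++
slow=4 fast=9: a[fast]=9=a[slow] dup, fast++
slow=4 fast=10: a[fast]=11≠a[slow]=9 write a[5]=11, slow++,fast++
slow=5 fast=11: a[fast]=14≠a[slow]=11 write a[6]=14, slow++,fast++

length 7; prefix = [2, 3, 4, 6, 9, 11, 14]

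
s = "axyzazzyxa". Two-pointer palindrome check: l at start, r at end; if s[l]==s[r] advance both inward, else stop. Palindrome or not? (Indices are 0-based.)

not a palindrome (mismatch at 4,5)

l=0 r=9: 'a'=='a', l++,r--
l=1 r=8: 'x'=='x', l++,r--
l=2 r=7: 'y'=='y', l++,r--
l=3 r=6: 'z'=='z', l++,r--
l=4 r=5: 'a'!='z', stop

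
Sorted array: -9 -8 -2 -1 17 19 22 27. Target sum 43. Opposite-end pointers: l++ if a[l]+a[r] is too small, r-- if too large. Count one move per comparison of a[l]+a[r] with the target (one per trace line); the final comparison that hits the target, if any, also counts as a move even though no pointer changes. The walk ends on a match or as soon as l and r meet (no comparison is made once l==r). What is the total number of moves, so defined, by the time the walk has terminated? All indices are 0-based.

[0,7] -9+27=18 <43 → l++
[1,7] -8+27=19 <43 → l++
[2,7] -2+27=25 <43 → l++
[3,7] -1+27=26 <43 → l++
[4,7] 17+27=44 >43 → r--
[4,6] 17+22=39 <43 → l++
[5,6] 19+22=41 <43 → l++

7 moves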